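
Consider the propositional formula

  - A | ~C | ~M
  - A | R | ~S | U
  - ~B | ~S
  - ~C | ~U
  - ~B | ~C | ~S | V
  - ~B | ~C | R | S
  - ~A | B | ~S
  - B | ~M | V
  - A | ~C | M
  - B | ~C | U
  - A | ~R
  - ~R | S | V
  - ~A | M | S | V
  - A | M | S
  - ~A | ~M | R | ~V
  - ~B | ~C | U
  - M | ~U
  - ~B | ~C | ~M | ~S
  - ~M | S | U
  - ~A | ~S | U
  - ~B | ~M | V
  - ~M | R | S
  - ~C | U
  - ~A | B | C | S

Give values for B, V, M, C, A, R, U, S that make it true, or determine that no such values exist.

Set B = True.
  then (~B | ~S) forces S = False.
Set V = True.
Set M = False.
  then (A | M | S) forces A = True.
  then (M | ~U) forces U = False.
  then (~C | U) forces C = False.
Set R = False.
All clauses satisfied.

B = True, V = True, M = False, C = False, A = True, R = False, U = False, S = False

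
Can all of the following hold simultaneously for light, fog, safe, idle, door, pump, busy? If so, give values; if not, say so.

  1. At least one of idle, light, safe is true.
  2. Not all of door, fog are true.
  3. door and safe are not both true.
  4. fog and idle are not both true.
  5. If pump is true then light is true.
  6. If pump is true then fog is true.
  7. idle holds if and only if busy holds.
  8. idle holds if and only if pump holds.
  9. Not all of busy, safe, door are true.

light = True, fog = True, safe = False, idle = False, door = False, pump = False, busy = False

  (1) {idle, light, safe}: 1 true — at least one ✓
  (2) {door, fog}: 1/2 true — not all ✓
  (3) door=F, safe=F — not both ✓
  (4) fog=T, idle=F — not both ✓
  (5) pump=F ⇒ light: vacuous ✓
  (6) pump=F ⇒ fog: vacuous ✓
  (7) idle=F, busy=F — same ✓
  (8) idle=F, pump=F — same ✓
  (9) {busy, safe, door}: 0/3 true — not all ✓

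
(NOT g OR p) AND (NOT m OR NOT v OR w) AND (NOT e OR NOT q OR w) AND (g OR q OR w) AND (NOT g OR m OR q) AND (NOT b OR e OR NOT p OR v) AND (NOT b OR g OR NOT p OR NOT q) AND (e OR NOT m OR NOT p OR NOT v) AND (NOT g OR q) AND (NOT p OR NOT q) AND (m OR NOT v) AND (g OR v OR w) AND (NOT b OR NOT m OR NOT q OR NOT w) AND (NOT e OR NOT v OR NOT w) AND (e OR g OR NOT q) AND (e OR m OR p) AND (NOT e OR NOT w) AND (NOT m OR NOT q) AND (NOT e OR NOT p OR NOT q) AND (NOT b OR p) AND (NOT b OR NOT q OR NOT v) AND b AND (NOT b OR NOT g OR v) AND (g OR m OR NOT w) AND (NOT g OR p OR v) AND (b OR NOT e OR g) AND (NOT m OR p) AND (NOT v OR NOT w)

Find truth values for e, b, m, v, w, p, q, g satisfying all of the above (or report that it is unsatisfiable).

Case b = True:
  (NOT b OR p) forces p = True.
  (NOT p OR NOT q) forces q = False.
  (NOT g OR q) forces g = False.
  (g OR q OR w) forces w = True.
  (NOT e OR NOT w) forces e = False.
  (NOT b OR e OR NOT p OR v) forces v = True.
  Clause (NOT v OR NOT w) is falsified — contradiction.
Case b = False:
  Clause (b) is falsified — contradiction.
Both cases fail, so the formula is unsatisfiable.

Unsatisfiable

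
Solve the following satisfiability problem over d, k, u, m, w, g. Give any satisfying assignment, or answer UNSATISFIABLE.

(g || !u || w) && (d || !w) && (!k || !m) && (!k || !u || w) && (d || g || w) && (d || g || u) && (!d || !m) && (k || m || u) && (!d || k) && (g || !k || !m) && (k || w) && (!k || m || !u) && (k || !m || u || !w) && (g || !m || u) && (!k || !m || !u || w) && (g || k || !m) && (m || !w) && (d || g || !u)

d=T; k=T; u=F; m=F; w=F; g=F

Set d = True.
  then (!d || !m) forces m = False.
  then (!d || k) forces k = True.
  then (!k || m || !u) forces u = False.
  then (m || !w) forces w = False.
Set g = False.
All clauses satisfied.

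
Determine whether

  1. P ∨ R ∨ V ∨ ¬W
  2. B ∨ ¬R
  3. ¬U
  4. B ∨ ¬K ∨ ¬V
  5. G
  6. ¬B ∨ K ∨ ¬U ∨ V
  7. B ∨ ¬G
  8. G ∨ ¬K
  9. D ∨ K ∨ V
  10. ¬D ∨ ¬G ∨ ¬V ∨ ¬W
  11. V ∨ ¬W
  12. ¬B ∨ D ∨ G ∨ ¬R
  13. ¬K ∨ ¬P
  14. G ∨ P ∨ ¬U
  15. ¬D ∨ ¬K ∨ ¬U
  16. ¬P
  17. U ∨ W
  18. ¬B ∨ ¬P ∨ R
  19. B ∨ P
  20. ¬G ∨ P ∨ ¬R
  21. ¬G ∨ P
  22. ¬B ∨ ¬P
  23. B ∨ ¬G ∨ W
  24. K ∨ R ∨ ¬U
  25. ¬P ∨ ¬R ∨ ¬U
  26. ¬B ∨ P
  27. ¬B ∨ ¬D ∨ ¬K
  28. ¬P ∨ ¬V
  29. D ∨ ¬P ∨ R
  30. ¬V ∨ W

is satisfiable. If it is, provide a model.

Case P = True:
  Clause (¬P) is falsified — contradiction.
Case P = False:
  (¬U) forces U = False.
  (G) forces G = True.
  Clause (¬G ∨ P) is falsified — contradiction.
Both cases fail, so the formula is unsatisfiable.

The formula is unsatisfiable.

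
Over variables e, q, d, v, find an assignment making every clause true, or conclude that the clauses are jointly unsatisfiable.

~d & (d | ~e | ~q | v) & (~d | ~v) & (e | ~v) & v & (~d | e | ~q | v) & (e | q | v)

Unit clause (~d) forces d = False.
Unit clause (v) forces v = True.
In (e | ~v) only e is left, so e = True.
Set q = True.
All clauses satisfied.

e=T; q=T; d=F; v=T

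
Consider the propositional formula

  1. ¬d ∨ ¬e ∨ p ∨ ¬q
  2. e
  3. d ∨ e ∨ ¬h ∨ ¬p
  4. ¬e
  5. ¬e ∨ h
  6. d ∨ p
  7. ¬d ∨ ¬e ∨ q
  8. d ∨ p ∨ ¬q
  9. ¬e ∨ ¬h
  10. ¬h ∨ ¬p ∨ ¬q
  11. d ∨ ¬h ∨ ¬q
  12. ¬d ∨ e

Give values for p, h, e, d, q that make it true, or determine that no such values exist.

UNSATISFIABLE

Case e = True:
  Clause (¬e) is falsified — contradiction.
Case e = False:
  Clause (e) is falsified — contradiction.
Both cases fail, so the formula is unsatisfiable.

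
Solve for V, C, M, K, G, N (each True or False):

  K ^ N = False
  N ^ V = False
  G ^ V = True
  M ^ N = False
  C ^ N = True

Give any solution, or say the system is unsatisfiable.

V = True, C = False, M = True, K = True, G = False, N = True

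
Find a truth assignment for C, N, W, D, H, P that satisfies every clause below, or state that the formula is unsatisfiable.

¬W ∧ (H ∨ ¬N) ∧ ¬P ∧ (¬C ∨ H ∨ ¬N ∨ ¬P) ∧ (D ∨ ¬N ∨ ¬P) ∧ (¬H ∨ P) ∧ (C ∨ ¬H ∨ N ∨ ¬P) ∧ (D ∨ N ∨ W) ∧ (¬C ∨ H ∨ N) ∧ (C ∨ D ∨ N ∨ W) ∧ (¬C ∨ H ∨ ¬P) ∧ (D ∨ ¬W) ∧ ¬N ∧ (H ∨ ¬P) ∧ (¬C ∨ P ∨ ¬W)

C = False, N = False, W = False, D = True, H = False, P = False

Unit clause (¬W) forces W = False.
Unit clause (¬P) forces P = False.
In (¬H ∨ P) only ¬H is left, so H = False.
Unit clause (¬N) forces N = False.
In (D ∨ N ∨ W) only D is left, so D = True.
In (¬C ∨ H ∨ N) only ¬C is left, so C = False.
All clauses satisfied.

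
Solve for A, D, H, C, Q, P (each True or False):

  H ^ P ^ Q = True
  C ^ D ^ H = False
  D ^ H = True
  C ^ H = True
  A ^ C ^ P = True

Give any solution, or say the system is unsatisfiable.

A=F, D=T, H=F, C=T, Q=T, P=F

H ^ P ^ Q = F ^ F ^ T = True ✓
C ^ D ^ H = T ^ T ^ F = False ✓
D ^ H = T ^ F = True ✓
C ^ H = T ^ F = True ✓
A ^ C ^ P = F ^ T ^ F = True ✓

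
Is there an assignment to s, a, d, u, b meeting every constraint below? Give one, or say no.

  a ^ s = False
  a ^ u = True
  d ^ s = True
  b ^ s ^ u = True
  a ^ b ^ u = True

s = False; a = False; d = True; u = True; b = False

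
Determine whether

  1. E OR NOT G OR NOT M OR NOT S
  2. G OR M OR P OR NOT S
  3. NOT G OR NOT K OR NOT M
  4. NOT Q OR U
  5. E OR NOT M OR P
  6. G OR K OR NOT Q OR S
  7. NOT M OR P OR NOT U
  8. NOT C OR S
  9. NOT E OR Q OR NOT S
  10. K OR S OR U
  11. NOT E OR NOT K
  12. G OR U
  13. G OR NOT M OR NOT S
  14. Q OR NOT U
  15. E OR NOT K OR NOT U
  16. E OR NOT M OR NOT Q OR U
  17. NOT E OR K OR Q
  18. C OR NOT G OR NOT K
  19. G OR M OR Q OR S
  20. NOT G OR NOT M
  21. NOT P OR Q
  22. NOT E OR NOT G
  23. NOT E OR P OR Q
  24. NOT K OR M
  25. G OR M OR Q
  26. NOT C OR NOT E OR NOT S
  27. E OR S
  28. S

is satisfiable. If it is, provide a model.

Unit clause (S) forces S = True.
Set G = True.
  then (NOT G OR NOT M) forces M = False.
  then (NOT E OR NOT G) forces E = False.
  then (NOT K OR M) forces K = False.
Set U = True.
  then (Q OR NOT U) forces Q = True.
Set C = False.
Set P = True.
All clauses satisfied.

S=T, G=T, U=T, E=F, M=F, C=F, Q=T, P=T, K=F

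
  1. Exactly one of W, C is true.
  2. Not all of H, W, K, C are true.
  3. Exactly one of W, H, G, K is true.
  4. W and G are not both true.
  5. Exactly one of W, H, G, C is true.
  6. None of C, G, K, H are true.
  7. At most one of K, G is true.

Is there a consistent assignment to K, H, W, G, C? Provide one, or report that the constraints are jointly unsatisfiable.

K = False, H = False, W = True, G = False, C = False

  (1) {W, C}: 1 true — exactly one ✓
  (2) {H, W, K, C}: 1/4 true — not all ✓
  (3) {W, H, G, K}: 1 true — exactly one ✓
  (4) W=T, G=F — not both ✓
  (5) {W, H, G, C}: 1 true — exactly one ✓
  (6) {C, G, K, H}: 0 true — none ✓
  (7) {K, G}: 0 true — at most one ✓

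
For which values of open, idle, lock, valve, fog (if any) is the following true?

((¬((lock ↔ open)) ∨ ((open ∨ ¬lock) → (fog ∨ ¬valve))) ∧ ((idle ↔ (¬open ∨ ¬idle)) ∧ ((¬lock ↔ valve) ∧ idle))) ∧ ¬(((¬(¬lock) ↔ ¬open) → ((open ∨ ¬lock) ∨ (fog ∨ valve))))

open = False, idle = True, lock = True, valve = False, fog = False

  (¬((lock ↔ open)) ∨ ((open ∨ ¬lock) → (fog ∨ ¬valve))) ∧ ((idle ↔ (¬open ∨ ¬idle)) ∧ ((¬lock ↔ valve) ∧ idle)) = True
    ¬((lock ↔ open)) ∨ ((open ∨ ¬lock) → (fog ∨ ¬valve)) = True
      ¬((lock ↔ open)) = True
        lock ↔ open = False
      (open ∨ ¬lock) → (fog ∨ ¬valve) = True
        open ∨ ¬lock = False
          ¬lock = False
        fog ∨ ¬valve = True
          ¬valve = True
    (idle ↔ (¬open ∨ ¬idle)) ∧ ((¬lock ↔ valve) ∧ idle) = True
      idle ↔ (¬open ∨ ¬idle) = True
        ¬open ∨ ¬idle = True
          ¬open = True
          ¬idle = False
      (¬lock ↔ valve) ∧ idle = True
        ¬lock ↔ valve = True
          ¬lock = False
  ¬(((¬(¬lock) ↔ ¬open) → ((open ∨ ¬lock) ∨ (fog ∨ valve)))) = True
    (¬(¬lock) ↔ ¬open) → ((open ∨ ¬lock) ∨ (fog ∨ valve)) = False
      ¬(¬lock) ↔ ¬open = True
        ¬(¬lock) = True
          ¬lock = False
        ¬open = True
      (open ∨ ¬lock) ∨ (fog ∨ valve) = False
        open ∨ ¬lock = False
          ¬lock = False
        fog ∨ valve = False
Both conjuncts True, so the formula holds.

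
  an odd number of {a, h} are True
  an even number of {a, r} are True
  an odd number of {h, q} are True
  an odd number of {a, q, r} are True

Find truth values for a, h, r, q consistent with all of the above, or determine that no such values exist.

a: True, h: False, r: True, q: True

{a, h}: 1 true → odd ✓
{a, r}: 2 true → even ✓
{h, q}: 1 true → odd ✓
{a, q, r}: 3 true → odd ✓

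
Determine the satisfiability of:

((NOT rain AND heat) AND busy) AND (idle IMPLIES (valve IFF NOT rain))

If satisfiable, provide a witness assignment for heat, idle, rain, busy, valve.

heat = True; idle = False; rain = False; busy = True; valve = True

  (NOT rain AND heat) AND busy = True
    NOT rain AND heat = True
      NOT rain = True
  idle IMPLIES (valve IFF NOT rain) = True
    valve IFF NOT rain = True
      NOT rain = True
Both conjuncts True, so the formula holds.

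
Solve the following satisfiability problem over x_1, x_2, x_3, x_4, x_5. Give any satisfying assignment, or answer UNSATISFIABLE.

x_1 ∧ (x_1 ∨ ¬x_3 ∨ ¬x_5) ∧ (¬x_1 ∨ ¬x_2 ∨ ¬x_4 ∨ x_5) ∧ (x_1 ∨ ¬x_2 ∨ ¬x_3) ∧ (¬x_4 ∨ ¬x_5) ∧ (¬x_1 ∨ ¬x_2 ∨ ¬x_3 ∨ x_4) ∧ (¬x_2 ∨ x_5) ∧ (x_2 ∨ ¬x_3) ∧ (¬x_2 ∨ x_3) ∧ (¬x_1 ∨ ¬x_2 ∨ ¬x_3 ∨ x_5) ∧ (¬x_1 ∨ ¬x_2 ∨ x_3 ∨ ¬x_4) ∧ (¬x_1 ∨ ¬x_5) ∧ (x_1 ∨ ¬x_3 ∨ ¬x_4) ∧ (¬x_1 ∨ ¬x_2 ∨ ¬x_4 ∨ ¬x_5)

Unit clause (x_1) forces x_1 = True.
In (¬x_1 ∨ ¬x_5) only ¬x_5 is left, so x_5 = False.
In (¬x_2 ∨ x_5) only ¬x_2 is left, so x_2 = False.
In (x_2 ∨ ¬x_3) only ¬x_3 is left, so x_3 = False.
Set x_4 = True.
All clauses satisfied.

x_1=T, x_2=F, x_3=F, x_4=T, x_5=F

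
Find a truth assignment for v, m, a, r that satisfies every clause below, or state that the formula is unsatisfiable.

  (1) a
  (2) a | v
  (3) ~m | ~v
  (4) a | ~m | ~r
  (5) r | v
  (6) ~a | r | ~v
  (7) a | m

Unit clause (a) forces a = True.
Set v = False.
  then (r | v) forces r = True.
Set m = True.
Check each clause:
  (a): a holds.
  (a | v): a holds.
  (~m | ~v): ~v holds.
  (a | ~m | ~r): a holds.
  (r | v): r holds.
  (~a | r | ~v): r holds.
  (a | m): a holds.
All clauses satisfied.

v = False, m = True, a = True, r = True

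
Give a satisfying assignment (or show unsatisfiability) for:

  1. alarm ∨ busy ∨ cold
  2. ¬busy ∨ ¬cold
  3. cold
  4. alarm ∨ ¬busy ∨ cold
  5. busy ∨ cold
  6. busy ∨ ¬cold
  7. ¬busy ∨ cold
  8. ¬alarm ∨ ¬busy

Case cold = True:
  (¬busy ∨ ¬cold) forces busy = False.
  Clause (busy ∨ ¬cold) is falsified — contradiction.
Case cold = False:
  Clause (cold) is falsified — contradiction.
Both cases fail, so the formula is unsatisfiable.

Unsatisfiable — no assignment works.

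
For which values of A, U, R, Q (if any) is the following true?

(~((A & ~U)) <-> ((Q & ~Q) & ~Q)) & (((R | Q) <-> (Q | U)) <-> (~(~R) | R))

A = True, U = False, R = True, Q = True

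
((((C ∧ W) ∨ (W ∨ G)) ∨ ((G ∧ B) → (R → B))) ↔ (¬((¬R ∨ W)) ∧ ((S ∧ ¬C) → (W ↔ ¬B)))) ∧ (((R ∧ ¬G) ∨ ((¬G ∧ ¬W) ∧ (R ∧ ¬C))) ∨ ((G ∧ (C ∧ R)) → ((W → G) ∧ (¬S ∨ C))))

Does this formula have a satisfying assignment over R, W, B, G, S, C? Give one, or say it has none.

R = True, W = False, B = False, G = False, S = False, C = False

  (((C ∧ W) ∨ (W ∨ G)) ∨ ((G ∧ B) → (R → B))) ↔ (¬((¬R ∨ W)) ∧ ((S ∧ ¬C) → (W ↔ ¬B))) = True
    ((C ∧ W) ∨ (W ∨ G)) ∨ ((G ∧ B) → (R → B)) = True
      (C ∧ W) ∨ (W ∨ G) = False
        C ∧ W = False
        W ∨ G = False
      (G ∧ B) → (R → B) = True
        G ∧ B = False
        R → B = False
    ¬((¬R ∨ W)) ∧ ((S ∧ ¬C) → (W ↔ ¬B)) = True
      ¬((¬R ∨ W)) = True
        ¬R ∨ W = False
          ¬R = False
      (S ∧ ¬C) → (W ↔ ¬B) = True
        S ∧ ¬C = False
          ¬C = True
        W ↔ ¬B = False
          ¬B = True
  ((R ∧ ¬G) ∨ ((¬G ∧ ¬W) ∧ (R ∧ ¬C))) ∨ ((G ∧ (C ∧ R)) → ((W → G) ∧ (¬S ∨ C))) = True
    (R ∧ ¬G) ∨ ((¬G ∧ ¬W) ∧ (R ∧ ¬C)) = True
      R ∧ ¬G = True
        ¬G = True
      (¬G ∧ ¬W) ∧ (R ∧ ¬C) = True
        ¬G ∧ ¬W = True
          ¬G = True
          ¬W = True
        R ∧ ¬C = True
          ¬C = True
    (G ∧ (C ∧ R)) → ((W → G) ∧ (¬S ∨ C)) = True
      G ∧ (C ∧ R) = False
        C ∧ R = False
      (W → G) ∧ (¬S ∨ C) = True
        W → G = True
        ¬S ∨ C = True
          ¬S = True
Both conjuncts True, so the formula holds.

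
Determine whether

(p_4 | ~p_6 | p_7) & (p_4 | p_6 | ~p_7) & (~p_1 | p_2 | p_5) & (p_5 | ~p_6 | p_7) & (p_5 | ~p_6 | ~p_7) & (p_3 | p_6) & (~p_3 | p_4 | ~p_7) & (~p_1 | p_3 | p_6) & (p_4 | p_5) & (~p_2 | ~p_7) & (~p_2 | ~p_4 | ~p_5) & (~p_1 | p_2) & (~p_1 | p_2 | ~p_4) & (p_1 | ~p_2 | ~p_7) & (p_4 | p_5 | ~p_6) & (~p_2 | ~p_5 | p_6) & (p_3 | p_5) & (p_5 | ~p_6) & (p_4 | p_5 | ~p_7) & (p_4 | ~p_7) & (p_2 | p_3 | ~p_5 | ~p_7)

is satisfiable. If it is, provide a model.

p_1: False, p_2: False, p_3: True, p_4: False, p_5: True, p_6: False, p_7: False

Set p_1 = False.
Set p_2 = False.
Set p_3 = True.
Set p_4 = False.
  then (~p_3 | p_4 | ~p_7) forces p_7 = False.
  then (p_4 | p_5) forces p_5 = True.
  then (p_4 | ~p_6 | p_7) forces p_6 = False.
All clauses satisfied.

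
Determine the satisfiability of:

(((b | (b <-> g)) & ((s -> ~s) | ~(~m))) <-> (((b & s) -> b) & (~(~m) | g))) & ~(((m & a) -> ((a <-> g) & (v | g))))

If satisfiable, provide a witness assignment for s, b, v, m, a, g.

s = True; b = False; v = True; m = True; a = True; g = False

  ((b | (b <-> g)) & ((s -> ~s) | ~(~m))) <-> (((b & s) -> b) & (~(~m) | g)) = True
    (b | (b <-> g)) & ((s -> ~s) | ~(~m)) = True
      b | (b <-> g) = True
        b <-> g = True
      (s -> ~s) | ~(~m) = True
        s -> ~s = False
          ~s = False
        ~(~m) = True
          ~m = False
    ((b & s) -> b) & (~(~m) | g) = True
      (b & s) -> b = True
        b & s = False
      ~(~m) | g = True
        ~(~m) = True
          ~m = False
  ~(((m & a) -> ((a <-> g) & (v | g)))) = True
    (m & a) -> ((a <-> g) & (v | g)) = False
      m & a = True
      (a <-> g) & (v | g) = False
        a <-> g = False
        v | g = True
Both conjuncts True, so the formula holds.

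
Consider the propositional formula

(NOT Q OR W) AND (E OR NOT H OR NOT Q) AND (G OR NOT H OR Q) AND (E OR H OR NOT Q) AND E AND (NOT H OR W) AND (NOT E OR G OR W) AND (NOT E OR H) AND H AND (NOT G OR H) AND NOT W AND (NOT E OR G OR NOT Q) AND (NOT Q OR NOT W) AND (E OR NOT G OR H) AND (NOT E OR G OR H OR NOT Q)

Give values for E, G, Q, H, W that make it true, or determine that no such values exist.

Case E = True:
  (NOT E OR H) forces H = True.
  (NOT H OR W) forces W = True.
  Clause (NOT W) is falsified — contradiction.
Case E = False:
  Clause (E) is falsified — contradiction.
Both cases fail, so the formula is unsatisfiable.

Unsatisfiable — no assignment works.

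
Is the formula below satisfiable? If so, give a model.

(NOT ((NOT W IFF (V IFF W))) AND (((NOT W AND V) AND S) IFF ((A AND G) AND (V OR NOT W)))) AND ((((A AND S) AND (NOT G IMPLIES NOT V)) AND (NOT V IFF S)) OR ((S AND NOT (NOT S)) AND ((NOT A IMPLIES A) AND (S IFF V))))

V=T, S=T, W=T, A=T, G=F

  NOT ((NOT W IFF (V IFF W))) AND (((NOT W AND V) AND S) IFF ((A AND G) AND (V OR NOT W))) = True
    NOT ((NOT W IFF (V IFF W))) = True
      NOT W IFF (V IFF W) = False
        NOT W = False
        V IFF W = True
    ((NOT W AND V) AND S) IFF ((A AND G) AND (V OR NOT W)) = True
      (NOT W AND V) AND S = False
        NOT W AND V = False
          NOT W = False
      (A AND G) AND (V OR NOT W) = False
        A AND G = False
        V OR NOT W = True
          NOT W = False
  (((A AND S) AND (NOT G IMPLIES NOT V)) AND (NOT V IFF S)) OR ((S AND NOT (NOT S)) AND ((NOT A IMPLIES A) AND (S IFF V))) = True
    ((A AND S) AND (NOT G IMPLIES NOT V)) AND (NOT V IFF S) = False
      (A AND S) AND (NOT G IMPLIES NOT V) = False
        A AND S = True
        NOT G IMPLIES NOT V = False
          NOT G = True
          NOT V = False
      NOT V IFF S = False
        NOT V = False
    (S AND NOT (NOT S)) AND ((NOT A IMPLIES A) AND (S IFF V)) = True
      S AND NOT (NOT S) = True
        NOT (NOT S) = True
          NOT S = False
      (NOT A IMPLIES A) AND (S IFF V) = True
        NOT A IMPLIES A = True
          NOT A = False
        S IFF V = True
Both conjuncts True, so the formula holds.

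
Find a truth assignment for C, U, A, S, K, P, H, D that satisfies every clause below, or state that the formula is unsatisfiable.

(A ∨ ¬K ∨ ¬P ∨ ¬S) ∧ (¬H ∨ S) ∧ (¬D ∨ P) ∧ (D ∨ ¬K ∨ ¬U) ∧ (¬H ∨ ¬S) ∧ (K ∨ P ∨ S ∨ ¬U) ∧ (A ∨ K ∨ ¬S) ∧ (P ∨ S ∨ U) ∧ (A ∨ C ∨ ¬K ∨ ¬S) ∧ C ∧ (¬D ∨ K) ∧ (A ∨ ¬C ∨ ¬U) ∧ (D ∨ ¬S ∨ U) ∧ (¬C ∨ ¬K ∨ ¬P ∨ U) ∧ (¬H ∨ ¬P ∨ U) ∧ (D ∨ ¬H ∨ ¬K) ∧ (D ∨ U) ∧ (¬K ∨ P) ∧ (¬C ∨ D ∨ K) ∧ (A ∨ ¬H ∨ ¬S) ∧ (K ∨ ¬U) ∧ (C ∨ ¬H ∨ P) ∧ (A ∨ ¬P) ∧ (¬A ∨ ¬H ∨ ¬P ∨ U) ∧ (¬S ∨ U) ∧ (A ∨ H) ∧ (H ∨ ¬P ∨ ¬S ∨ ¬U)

Unit clause (C) forces C = True.
Try U = False:
  (D ∨ U) forces D = True.
  (¬D ∨ P) forces P = True.
  (¬D ∨ K) forces K = True.
  clause (¬C ∨ ¬K ∨ ¬P ∨ U) is falsified — backtrack.
So U = True.
  then (A ∨ ¬C ∨ ¬U) forces A = True.
  then (K ∨ ¬U) forces K = True.
  then (D ∨ ¬K ∨ ¬U) forces D = True.
  then (¬K ∨ P) forces P = True.
Try S = True:
  (¬H ∨ ¬S) forces H = False.
  clause (H ∨ ¬P ∨ ¬S ∨ ¬U) is falsified — backtrack.
So S = False.
  then (¬H ∨ S) forces H = False.
All clauses satisfied.

C=T; U=T; A=T; S=F; K=T; P=T; H=F; D=T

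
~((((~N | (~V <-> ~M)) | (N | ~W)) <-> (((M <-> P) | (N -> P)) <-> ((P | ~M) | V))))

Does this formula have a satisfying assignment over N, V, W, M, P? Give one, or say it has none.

N=T, V=T, W=F, M=T, P=F

  ~((((~N | (~V <-> ~M)) | (N | ~W)) <-> (((M <-> P) | (N -> P)) <-> ((P | ~M) | V)))) = True
    ((~N | (~V <-> ~M)) | (N | ~W)) <-> (((M <-> P) | (N -> P)) <-> ((P | ~M) | V)) = False
      (~N | (~V <-> ~M)) | (N | ~W) = True
        ~N | (~V <-> ~M) = True
          ~N = False
          ~V <-> ~M = True
            ~V = False
            ~M = False
        N | ~W = True
          ~W = True
      ((M <-> P) | (N -> P)) <-> ((P | ~M) | V) = False
        (M <-> P) | (N -> P) = False
          M <-> P = False
          N -> P = False
        (P | ~M) | V = True
          P | ~M = False
            ~M = False
The formula evaluates to True.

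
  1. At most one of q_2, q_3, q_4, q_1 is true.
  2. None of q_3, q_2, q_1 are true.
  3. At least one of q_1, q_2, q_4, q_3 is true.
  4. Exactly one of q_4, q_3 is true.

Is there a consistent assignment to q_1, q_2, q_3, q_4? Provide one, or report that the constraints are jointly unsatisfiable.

q_1: False; q_2: False; q_3: False; q_4: True

  (1) {q_2, q_3, q_4, q_1}: 1 true — at most one ✓
  (2) {q_3, q_2, q_1}: 0 true — none ✓
  (3) {q_1, q_2, q_4, q_3}: 1 true — at least one ✓
  (4) {q_4, q_3}: 1 true — exactly one ✓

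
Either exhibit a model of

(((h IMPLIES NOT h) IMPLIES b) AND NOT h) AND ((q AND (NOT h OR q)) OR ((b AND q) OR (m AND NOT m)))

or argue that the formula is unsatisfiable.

h = False; b = True; q = True; m = False

  ((h IMPLIES NOT h) IMPLIES b) AND NOT h = True
    (h IMPLIES NOT h) IMPLIES b = True
      h IMPLIES NOT h = True
        NOT h = True
    NOT h = True
  (q AND (NOT h OR q)) OR ((b AND q) OR (m AND NOT m)) = True
    q AND (NOT h OR q) = True
      NOT h OR q = True
        NOT h = True
    (b AND q) OR (m AND NOT m) = True
      b AND q = True
      m AND NOT m = False
        NOT m = True
Both conjuncts True, so the formula holds.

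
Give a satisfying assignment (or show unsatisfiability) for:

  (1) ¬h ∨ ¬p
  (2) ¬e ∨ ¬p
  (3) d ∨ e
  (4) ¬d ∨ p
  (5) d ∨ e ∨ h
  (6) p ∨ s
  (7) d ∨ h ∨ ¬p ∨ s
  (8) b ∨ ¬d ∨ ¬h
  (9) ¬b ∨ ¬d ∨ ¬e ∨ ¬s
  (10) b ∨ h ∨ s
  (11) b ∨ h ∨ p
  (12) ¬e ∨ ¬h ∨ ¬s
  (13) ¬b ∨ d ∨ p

Set e = False.
  then (d ∨ e) forces d = True.
  then (¬d ∨ p) forces p = True.
  then (¬h ∨ ¬p) forces h = False.
Set s = True.
Set b = True.
All clauses satisfied.

e: False, s: True, p: True, d: True, h: False, b: True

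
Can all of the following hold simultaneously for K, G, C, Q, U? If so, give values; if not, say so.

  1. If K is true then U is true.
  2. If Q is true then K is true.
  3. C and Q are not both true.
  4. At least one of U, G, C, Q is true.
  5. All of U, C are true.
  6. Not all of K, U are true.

K=F, G=F, C=T, Q=F, U=T

  (1) K=F ⇒ U: vacuous ✓
  (2) Q=F ⇒ K: vacuous ✓
  (3) C=T, Q=F — not both ✓
  (4) {U, G, C, Q}: 2 true — at least one ✓
  (5) {U, C}: all 2 true ✓
  (6) {K, U}: 1/2 true — not all ✓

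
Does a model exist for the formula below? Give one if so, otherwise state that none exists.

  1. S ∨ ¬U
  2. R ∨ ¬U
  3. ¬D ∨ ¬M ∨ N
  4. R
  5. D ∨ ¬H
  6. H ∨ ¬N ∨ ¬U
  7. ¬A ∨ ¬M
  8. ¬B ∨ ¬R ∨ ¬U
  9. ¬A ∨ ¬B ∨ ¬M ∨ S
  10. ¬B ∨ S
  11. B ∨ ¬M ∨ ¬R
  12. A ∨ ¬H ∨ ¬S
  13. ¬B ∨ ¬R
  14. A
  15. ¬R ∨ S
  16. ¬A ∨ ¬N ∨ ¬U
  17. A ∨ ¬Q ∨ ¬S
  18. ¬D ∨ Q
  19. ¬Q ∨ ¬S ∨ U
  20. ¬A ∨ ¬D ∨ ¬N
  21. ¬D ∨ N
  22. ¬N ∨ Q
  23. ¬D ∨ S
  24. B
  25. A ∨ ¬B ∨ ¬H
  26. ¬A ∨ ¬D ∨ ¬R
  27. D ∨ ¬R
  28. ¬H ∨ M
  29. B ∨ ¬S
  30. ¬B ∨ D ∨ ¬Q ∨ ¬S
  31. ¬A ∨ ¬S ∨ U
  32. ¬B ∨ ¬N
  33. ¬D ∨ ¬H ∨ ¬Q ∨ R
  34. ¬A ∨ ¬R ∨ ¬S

Case B = True:
  (R) forces R = True.
  Clause (¬B ∨ ¬R) is falsified — contradiction.
Case B = False:
  Clause (B) is falsified — contradiction.
Both cases fail, so the formula is unsatisfiable.

UNSATISFIABLE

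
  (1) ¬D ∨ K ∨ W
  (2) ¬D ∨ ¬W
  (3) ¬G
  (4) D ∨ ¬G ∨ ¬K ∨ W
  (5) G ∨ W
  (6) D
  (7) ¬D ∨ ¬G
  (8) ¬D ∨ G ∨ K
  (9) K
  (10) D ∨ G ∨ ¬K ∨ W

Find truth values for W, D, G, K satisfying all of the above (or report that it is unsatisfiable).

Unsatisfiable

Case W = True:
  (¬D ∨ ¬W) forces D = False.
  Clause (D) is falsified — contradiction.
Case W = False:
  (¬G) forces G = False.
  Clause (G ∨ W) is falsified — contradiction.
Both cases fail, so the formula is unsatisfiable.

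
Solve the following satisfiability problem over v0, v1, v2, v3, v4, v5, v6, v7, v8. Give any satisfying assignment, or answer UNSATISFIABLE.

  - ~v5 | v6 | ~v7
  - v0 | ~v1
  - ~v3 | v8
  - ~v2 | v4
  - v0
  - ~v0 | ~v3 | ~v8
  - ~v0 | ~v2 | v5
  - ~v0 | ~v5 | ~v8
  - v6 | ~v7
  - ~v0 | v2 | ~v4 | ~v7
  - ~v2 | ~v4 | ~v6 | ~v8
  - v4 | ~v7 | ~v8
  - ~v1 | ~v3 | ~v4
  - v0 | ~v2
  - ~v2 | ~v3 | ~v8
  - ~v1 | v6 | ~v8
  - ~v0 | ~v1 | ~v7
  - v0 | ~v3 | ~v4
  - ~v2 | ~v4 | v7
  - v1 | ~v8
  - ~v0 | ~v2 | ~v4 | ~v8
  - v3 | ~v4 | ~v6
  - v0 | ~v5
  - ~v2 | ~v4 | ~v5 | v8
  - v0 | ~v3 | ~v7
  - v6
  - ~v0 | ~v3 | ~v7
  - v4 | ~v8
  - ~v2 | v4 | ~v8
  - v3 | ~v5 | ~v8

Unit clause (v0) forces v0 = True.
Unit clause (v6) forces v6 = True.
Set v1 = False.
  then (v1 | ~v8) forces v8 = False.
  then (~v3 | v8) forces v3 = False.
  then (v3 | ~v4 | ~v6) forces v4 = False.
  then (~v2 | v4) forces v2 = False.
Set v5 = True.
Set v7 = True.
All clauses satisfied.

v0: True, v1: False, v2: False, v3: False, v4: False, v5: True, v6: True, v7: True, v8: False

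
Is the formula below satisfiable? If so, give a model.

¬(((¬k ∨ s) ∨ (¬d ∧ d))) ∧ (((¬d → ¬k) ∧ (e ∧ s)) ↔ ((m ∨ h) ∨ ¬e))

k = True; m = False; h = False; d = False; e = True; s = False

  ¬(((¬k ∨ s) ∨ (¬d ∧ d))) = True
    (¬k ∨ s) ∨ (¬d ∧ d) = False
      ¬k ∨ s = False
        ¬k = False
      ¬d ∧ d = False
        ¬d = True
  ((¬d → ¬k) ∧ (e ∧ s)) ↔ ((m ∨ h) ∨ ¬e) = True
    (¬d → ¬k) ∧ (e ∧ s) = False
      ¬d → ¬k = False
        ¬d = True
        ¬k = False
      e ∧ s = False
    (m ∨ h) ∨ ¬e = False
      m ∨ h = False
      ¬e = False
Both conjuncts True, so the formula holds.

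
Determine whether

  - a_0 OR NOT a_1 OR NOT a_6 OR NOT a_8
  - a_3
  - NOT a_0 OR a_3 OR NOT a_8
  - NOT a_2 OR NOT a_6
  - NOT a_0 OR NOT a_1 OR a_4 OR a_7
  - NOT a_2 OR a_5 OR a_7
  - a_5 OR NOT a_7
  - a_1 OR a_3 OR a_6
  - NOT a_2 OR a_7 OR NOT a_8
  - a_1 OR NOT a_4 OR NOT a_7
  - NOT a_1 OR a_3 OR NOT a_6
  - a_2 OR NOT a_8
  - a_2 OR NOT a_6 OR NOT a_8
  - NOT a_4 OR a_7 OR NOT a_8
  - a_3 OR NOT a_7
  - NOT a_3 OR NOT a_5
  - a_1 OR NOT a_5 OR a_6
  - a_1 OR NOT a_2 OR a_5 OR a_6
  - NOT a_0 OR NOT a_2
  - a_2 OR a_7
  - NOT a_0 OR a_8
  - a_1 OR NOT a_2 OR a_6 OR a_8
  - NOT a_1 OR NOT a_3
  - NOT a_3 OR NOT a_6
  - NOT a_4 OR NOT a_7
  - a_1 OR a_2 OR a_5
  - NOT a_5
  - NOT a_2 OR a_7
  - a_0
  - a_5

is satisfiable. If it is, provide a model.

The formula is unsatisfiable.

Case a_5 = True:
  Clause (NOT a_5) is falsified — contradiction.
Case a_5 = False:
  Clause (a_5) is falsified — contradiction.
Both cases fail, so the formula is unsatisfiable.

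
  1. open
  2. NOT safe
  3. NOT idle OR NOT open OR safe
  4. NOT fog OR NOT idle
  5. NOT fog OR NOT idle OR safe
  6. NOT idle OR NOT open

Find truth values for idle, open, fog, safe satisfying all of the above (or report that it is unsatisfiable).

idle = False; open = True; fog = True; safe = False

Unit clause (open) forces open = True.
Unit clause (NOT safe) forces safe = False.
In (NOT idle OR NOT open OR safe) only NOT idle is left, so idle = False.
Set fog = True.
Check each clause:
  (open): open holds.
  (NOT safe): NOT safe holds.
  (NOT idle OR NOT open OR safe): NOT idle holds.
  (NOT fog OR NOT idle): NOT idle holds.
  (NOT fog OR NOT idle OR safe): NOT idle holds.
  (NOT idle OR NOT open): NOT idle holds.
All clauses satisfied.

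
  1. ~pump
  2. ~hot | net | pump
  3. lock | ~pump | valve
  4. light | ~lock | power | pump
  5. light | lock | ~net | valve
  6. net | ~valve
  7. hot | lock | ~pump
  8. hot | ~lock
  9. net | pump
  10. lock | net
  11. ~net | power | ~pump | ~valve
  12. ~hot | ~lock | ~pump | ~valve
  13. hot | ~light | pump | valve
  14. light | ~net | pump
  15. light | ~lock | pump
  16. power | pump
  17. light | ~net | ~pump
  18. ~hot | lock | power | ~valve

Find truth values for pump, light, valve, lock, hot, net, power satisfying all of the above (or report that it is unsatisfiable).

Unit clause (~pump) forces pump = False.
In (net | pump) only net is left, so net = True.
In (light | ~net | pump) only light is left, so light = True.
In (power | pump) only power is left, so power = True.
Set valve = False.
  then (hot | ~light | pump | valve) forces hot = True.
Set lock = True.
All clauses satisfied.

pump: False; light: True; valve: False; lock: True; hot: True; net: True; power: True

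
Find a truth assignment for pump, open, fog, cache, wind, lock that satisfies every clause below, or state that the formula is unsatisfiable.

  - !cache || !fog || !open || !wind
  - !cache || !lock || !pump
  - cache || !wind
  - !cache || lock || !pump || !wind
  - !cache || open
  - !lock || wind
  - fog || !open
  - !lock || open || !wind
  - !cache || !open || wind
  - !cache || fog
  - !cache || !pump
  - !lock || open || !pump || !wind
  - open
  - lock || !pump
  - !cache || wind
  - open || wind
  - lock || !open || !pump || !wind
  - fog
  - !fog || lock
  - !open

Case open = True:
  Clause (!open) is falsified — contradiction.
Case open = False:
  Clause (open) is falsified — contradiction.
Both cases fail, so the formula is unsatisfiable.

UNSATISFIABLE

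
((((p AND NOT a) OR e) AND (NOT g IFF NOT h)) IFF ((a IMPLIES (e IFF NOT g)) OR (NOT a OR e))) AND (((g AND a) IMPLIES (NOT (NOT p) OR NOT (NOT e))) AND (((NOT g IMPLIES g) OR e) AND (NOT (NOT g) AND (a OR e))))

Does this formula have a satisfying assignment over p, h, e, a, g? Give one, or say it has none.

p = True; h = True; e = True; a = True; g = True

  (((p AND NOT a) OR e) AND (NOT g IFF NOT h)) IFF ((a IMPLIES (e IFF NOT g)) OR (NOT a OR e)) = True
    ((p AND NOT a) OR e) AND (NOT g IFF NOT h) = True
      (p AND NOT a) OR e = True
        p AND NOT a = False
          NOT a = False
      NOT g IFF NOT h = True
        NOT g = False
        NOT h = False
    (a IMPLIES (e IFF NOT g)) OR (NOT a OR e) = True
      a IMPLIES (e IFF NOT g) = False
        e IFF NOT g = False
          NOT g = False
      NOT a OR e = True
        NOT a = False
  ((g AND a) IMPLIES (NOT (NOT p) OR NOT (NOT e))) AND (((NOT g IMPLIES g) OR e) AND (NOT (NOT g) AND (a OR e))) = True
    (g AND a) IMPLIES (NOT (NOT p) OR NOT (NOT e)) = True
      g AND a = True
      NOT (NOT p) OR NOT (NOT e) = True
        NOT (NOT p) = True
          NOT p = False
        NOT (NOT e) = True
          NOT e = False
    ((NOT g IMPLIES g) OR e) AND (NOT (NOT g) AND (a OR e)) = True
      (NOT g IMPLIES g) OR e = True
        NOT g IMPLIES g = True
          NOT g = False
      NOT (NOT g) AND (a OR e) = True
        NOT (NOT g) = True
          NOT g = False
        a OR e = True
Both conjuncts True, so the formula holds.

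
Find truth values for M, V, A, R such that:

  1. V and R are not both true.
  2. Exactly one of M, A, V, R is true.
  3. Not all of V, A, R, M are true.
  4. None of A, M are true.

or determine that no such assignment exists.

M: False; V: True; A: False; R: False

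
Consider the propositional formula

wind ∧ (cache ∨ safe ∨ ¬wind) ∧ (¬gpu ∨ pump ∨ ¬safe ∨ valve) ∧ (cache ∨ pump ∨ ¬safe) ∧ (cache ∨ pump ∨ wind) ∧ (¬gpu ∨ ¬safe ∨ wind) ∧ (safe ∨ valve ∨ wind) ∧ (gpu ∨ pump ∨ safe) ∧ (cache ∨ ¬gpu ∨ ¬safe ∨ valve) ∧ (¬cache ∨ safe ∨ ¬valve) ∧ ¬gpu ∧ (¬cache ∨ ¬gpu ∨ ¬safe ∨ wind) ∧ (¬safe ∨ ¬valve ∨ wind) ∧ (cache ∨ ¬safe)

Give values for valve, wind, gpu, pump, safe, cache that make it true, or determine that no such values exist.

valve: False, wind: True, gpu: False, pump: True, safe: False, cache: True

Unit clause (wind) forces wind = True.
Unit clause (¬gpu) forces gpu = False.
Set valve = False.
Set pump = True.
Set safe = False.
  then (cache ∨ safe ∨ ¬wind) forces cache = True.
All clauses satisfied.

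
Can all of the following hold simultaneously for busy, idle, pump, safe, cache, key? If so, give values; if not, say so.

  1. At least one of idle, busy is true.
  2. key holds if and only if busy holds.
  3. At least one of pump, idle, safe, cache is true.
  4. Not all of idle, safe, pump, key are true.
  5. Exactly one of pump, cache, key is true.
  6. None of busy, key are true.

busy: False, idle: True, pump: True, safe: True, cache: False, key: False

  (1) {idle, busy}: 1 true — at least one ✓
  (2) key=F, busy=F — same ✓
  (3) {pump, idle, safe, cache}: 3 true — at least one ✓
  (4) {idle, safe, pump, key}: 3/4 true — not all ✓
  (5) {pump, cache, key}: 1 true — exactly one ✓
  (6) {busy, key}: 0 true — none ✓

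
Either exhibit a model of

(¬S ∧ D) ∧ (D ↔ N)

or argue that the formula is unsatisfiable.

D = True, S = False, N = True

  ¬S ∧ D = True
    ¬S = True
  D ↔ N = True
Both conjuncts True, so the formula holds.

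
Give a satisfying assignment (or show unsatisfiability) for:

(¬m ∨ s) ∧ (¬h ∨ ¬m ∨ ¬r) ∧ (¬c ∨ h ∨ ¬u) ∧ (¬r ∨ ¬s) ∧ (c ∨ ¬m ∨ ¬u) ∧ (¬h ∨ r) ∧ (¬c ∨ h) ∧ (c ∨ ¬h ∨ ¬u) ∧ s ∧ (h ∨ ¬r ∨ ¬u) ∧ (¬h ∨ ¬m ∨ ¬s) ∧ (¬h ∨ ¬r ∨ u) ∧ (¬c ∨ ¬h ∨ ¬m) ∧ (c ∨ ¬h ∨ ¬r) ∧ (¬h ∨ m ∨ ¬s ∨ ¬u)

u = False, r = False, s = True, c = False, h = False, m = True

Unit clause (s) forces s = True.
In (¬r ∨ ¬s) only ¬r is left, so r = False.
In (¬h ∨ r) only ¬h is left, so h = False.
In (¬c ∨ h) only ¬c is left, so c = False.
Set u = False.
Set m = True.
All clauses satisfied.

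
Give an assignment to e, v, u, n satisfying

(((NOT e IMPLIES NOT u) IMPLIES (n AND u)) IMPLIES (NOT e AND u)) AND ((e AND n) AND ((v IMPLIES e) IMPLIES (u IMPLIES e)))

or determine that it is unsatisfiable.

e=T, v=T, u=F, n=T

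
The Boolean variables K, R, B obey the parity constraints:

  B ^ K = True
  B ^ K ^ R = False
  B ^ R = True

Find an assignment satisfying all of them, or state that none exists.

K = True; R = True; B = False

B ^ K = F ^ T = True ✓
B ^ K ^ R = F ^ T ^ T = False ✓
B ^ R = F ^ T = True ✓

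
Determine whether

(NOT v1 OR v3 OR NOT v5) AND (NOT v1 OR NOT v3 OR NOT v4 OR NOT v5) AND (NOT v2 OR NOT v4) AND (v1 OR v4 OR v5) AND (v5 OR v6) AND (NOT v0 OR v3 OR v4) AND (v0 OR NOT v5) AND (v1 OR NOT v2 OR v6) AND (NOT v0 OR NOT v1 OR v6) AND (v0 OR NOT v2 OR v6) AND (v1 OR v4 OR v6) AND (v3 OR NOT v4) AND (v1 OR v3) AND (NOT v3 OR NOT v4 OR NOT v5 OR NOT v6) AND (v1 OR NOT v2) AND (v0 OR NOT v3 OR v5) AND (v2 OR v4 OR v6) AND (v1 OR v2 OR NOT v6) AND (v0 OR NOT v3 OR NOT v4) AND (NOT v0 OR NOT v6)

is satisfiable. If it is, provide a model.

v0 = False, v1 = True, v2 = True, v3 = False, v4 = False, v5 = False, v6 = True

Set v0 = False.
  then (v0 OR NOT v5) forces v5 = False.
  then (v0 OR NOT v3 OR v5) forces v3 = False.
  then (v5 OR v6) forces v6 = True.
  then (v3 OR NOT v4) forces v4 = False.
  then (v1 OR v3) forces v1 = True.
Set v2 = True.
All clauses satisfied.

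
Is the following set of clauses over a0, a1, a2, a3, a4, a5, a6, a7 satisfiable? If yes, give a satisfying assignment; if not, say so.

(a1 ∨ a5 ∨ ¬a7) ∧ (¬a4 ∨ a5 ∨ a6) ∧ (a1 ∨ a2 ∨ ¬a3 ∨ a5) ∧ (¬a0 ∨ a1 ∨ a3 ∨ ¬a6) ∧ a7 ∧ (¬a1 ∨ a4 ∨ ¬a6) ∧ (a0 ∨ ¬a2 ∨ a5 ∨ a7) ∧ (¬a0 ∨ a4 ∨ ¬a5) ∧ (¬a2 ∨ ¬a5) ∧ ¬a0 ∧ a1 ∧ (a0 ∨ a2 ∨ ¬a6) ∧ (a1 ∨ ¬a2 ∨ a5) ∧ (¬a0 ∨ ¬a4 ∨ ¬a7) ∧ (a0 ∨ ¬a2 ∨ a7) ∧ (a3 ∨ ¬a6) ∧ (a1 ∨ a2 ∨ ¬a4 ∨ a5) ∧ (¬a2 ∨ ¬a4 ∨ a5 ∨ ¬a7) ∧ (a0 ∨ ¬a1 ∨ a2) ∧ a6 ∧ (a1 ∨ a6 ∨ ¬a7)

Unsatisfiable — no assignment works.

Case a0 = True:
  Clause (¬a0) is falsified — contradiction.
Case a0 = False:
  (a7) forces a7 = True.
  (a1) forces a1 = True.
  (a0 ∨ ¬a1 ∨ a2) forces a2 = True.
  (¬a2 ∨ ¬a5) forces a5 = False.
  (¬a2 ∨ ¬a4 ∨ a5 ∨ ¬a7) forces a4 = False.
  (¬a1 ∨ a4 ∨ ¬a6) forces a6 = False.
  Clause (a6) is falsified — contradiction.
Both cases fail, so the formula is unsatisfiable.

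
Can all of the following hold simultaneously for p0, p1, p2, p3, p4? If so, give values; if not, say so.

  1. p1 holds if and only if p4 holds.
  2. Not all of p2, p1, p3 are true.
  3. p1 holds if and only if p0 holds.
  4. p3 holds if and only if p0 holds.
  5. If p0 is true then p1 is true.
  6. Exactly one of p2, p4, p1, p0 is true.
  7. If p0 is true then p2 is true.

p0 = False, p1 = False, p2 = True, p3 = False, p4 = False

  (1) p1=F, p4=F — same ✓
  (2) {p2, p1, p3}: 1/3 true — not all ✓
  (3) p1=F, p0=F — same ✓
  (4) p3=F, p0=F — same ✓
  (5) p0=F ⇒ p1: vacuous ✓
  (6) {p2, p4, p1, p0}: 1 true — exactly one ✓
  (7) p0=F ⇒ p2: vacuous ✓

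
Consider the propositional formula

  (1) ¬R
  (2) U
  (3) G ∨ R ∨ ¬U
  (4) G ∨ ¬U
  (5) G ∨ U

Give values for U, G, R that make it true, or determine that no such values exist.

U = True, G = True, R = False

Unit clause (¬R) forces R = False.
Unit clause (U) forces U = True.
In (G ∨ R ∨ ¬U) only G is left, so G = True.
Check each clause:
  (¬R): ¬R holds.
  (U): U holds.
  (G ∨ R ∨ ¬U): G holds.
  (G ∨ ¬U): G holds.
  (G ∨ U): G holds.
All clauses satisfied.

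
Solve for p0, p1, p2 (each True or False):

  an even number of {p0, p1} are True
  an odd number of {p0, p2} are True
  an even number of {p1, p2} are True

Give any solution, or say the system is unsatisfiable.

The formula is unsatisfiable.

Adding constraints 1, 2, 3 mod 2: every variable appears an even number of times on the left, so the left side is 0.
But the right sides sum to 1 (mod 2). 0 ≠ 1 — the system is inconsistent.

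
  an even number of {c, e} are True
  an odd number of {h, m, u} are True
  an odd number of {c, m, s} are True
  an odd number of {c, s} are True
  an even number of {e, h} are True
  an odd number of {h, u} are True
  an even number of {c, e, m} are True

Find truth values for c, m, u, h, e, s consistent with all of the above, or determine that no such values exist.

c = False; m = False; u = True; h = False; e = False; s = True

{c, e}: 0 true → even ✓
{h, m, u}: 1 true → odd ✓
{c, m, s}: 1 true → odd ✓
{c, s}: 1 true → odd ✓
{e, h}: 0 true → even ✓
{h, u}: 1 true → odd ✓
{c, e, m}: 0 true → even ✓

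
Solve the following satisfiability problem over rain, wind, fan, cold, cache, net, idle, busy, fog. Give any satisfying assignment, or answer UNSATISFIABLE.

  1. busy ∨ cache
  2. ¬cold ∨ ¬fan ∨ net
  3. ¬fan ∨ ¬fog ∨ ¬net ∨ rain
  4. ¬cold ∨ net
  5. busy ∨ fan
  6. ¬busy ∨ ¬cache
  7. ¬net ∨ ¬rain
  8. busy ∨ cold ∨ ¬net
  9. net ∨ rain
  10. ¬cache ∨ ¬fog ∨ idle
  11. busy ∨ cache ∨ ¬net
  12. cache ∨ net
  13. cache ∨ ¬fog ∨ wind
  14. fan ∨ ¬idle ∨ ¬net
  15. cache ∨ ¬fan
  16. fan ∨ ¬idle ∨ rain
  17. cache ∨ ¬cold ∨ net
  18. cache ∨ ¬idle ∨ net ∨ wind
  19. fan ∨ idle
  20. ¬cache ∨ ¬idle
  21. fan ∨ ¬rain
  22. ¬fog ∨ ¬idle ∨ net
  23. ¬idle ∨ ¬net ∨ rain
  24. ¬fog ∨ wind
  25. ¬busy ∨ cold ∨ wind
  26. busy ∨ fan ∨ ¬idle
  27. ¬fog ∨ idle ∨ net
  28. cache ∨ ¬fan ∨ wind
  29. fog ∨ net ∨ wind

rain: False; wind: False; fan: True; cold: True; cache: True; net: True; idle: False; busy: False; fog: False

Set rain = False.
  then (net ∨ rain) forces net = True.
  then (¬idle ∨ ¬net ∨ rain) forces idle = False.
  then (fan ∨ idle) forces fan = True.
  then (¬fan ∨ ¬fog ∨ ¬net ∨ rain) forces fog = False.
  then (cache ∨ ¬fan) forces cache = True.
  then (¬busy ∨ ¬cache) forces busy = False.
  then (busy ∨ cold ∨ ¬net) forces cold = True.
Set wind = False.
All clauses satisfied.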